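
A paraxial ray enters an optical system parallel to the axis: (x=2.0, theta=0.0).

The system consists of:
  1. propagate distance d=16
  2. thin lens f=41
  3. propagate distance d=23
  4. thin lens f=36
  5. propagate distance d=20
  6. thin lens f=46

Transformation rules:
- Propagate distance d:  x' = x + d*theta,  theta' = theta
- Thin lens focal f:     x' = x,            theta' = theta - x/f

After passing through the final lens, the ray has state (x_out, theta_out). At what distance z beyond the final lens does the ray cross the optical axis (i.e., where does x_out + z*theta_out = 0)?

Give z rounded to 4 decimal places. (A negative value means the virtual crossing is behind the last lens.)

Initial: x=2.0000 theta=0.0000
After 1 (propagate distance d=16): x=2.0000 theta=0.0000
After 2 (thin lens f=41): x=2.0000 theta=-2/41 (≈-0.0488)
After 3 (propagate distance d=23): x=36/41 (≈0.8780) theta=-2/41 (≈-0.0488)
After 4 (thin lens f=36): x=36/41 (≈0.8780) theta=-3/41 (≈-0.0732)
After 5 (propagate distance d=20): x=-24/41 (≈-0.5854) theta=-3/41 (≈-0.0732)
After 6 (thin lens f=46): x=-24/41 (≈-0.5854) theta=-57/943 (≈-0.0604)
z_focus = -x_out/theta_out = -(-24/41)/(-57/943) = -184/19 ≈ -9.6842
Rounded to 4 decimal places: z = -9.6842

Answer: -9.6842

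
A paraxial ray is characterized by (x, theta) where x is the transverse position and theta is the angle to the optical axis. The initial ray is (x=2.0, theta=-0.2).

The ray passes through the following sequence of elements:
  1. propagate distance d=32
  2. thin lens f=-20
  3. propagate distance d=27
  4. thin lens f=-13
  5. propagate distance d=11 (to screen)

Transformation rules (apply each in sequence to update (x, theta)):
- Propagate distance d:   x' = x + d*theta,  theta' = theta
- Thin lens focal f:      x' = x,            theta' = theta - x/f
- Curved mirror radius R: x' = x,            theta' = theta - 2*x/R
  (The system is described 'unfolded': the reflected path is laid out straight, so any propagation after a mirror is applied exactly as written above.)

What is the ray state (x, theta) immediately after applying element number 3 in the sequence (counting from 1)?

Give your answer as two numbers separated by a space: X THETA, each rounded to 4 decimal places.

Initial: x=2.0000 theta=-0.2000
After 1 (propagate distance d=32): x=-4.4000 theta=-0.2000
After 2 (thin lens f=-20): x=-4.4000 theta=-0.4200
After 3 (propagate distance d=27): x=-15.7400 theta=-0.4200
Rounded to 4 decimal places: x = -15.7400, theta = -0.4200

Answer: -15.7400 -0.4200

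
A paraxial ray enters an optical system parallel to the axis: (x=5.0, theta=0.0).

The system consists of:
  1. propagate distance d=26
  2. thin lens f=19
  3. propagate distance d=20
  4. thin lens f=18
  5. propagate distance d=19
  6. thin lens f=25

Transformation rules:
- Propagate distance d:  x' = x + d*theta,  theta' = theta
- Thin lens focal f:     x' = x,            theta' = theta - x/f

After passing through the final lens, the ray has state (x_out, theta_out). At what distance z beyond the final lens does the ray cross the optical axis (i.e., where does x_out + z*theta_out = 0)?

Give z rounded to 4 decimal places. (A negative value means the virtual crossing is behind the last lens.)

Initial: x=5.0000 theta=0.0000
After 1 (propagate distance d=26): x=5.0000 theta=0.0000
After 2 (thin lens f=19): x=5.0000 theta=-5/19 (≈-0.2632)
After 3 (propagate distance d=20): x=-5/19 (≈-0.2632) theta=-5/19 (≈-0.2632)
After 4 (thin lens f=18): x=-5/19 (≈-0.2632) theta=-85/342 (≈-0.2485)
After 5 (propagate distance d=19): x=-1705/342 (≈-4.9854) theta=-85/342 (≈-0.2485)
After 6 (thin lens f=25): x=-1705/342 (≈-4.9854) theta=-14/285 (≈-0.0491)
z_focus = -x_out/theta_out = -(-1705/342)/(-14/285) = -8525/84 ≈ -101.4881
Rounded to 4 decimal places: z = -101.4881

Answer: -101.4881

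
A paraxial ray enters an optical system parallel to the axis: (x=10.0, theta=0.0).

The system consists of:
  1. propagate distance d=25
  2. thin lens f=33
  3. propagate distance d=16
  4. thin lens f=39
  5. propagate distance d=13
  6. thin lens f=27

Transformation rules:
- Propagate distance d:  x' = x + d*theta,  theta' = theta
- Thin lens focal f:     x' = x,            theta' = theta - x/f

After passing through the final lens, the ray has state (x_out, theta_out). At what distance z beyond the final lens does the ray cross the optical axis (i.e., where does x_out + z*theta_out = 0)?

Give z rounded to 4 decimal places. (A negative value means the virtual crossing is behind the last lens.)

Initial: x=10.0000 theta=0.0000
After 1 (propagate distance d=25): x=10.0000 theta=0.0000
After 2 (thin lens f=33): x=10.0000 theta=-10/33 (≈-0.3030)
After 3 (propagate distance d=16): x=170/33 (≈5.1515) theta=-10/33 (≈-0.3030)
After 4 (thin lens f=39): x=170/33 (≈5.1515) theta=-560/1287 (≈-0.4351)
After 5 (propagate distance d=13): x=-50/99 (≈-0.5051) theta=-560/1287 (≈-0.4351)
After 6 (thin lens f=27): x=-50/99 (≈-0.5051) theta=-14470/34749 (≈-0.4164)
z_focus = -x_out/theta_out = -(-50/99)/(-14470/34749) = -1755/1447 ≈ -1.2129
Rounded to 4 decimal places: z = -1.2129

Answer: -1.2129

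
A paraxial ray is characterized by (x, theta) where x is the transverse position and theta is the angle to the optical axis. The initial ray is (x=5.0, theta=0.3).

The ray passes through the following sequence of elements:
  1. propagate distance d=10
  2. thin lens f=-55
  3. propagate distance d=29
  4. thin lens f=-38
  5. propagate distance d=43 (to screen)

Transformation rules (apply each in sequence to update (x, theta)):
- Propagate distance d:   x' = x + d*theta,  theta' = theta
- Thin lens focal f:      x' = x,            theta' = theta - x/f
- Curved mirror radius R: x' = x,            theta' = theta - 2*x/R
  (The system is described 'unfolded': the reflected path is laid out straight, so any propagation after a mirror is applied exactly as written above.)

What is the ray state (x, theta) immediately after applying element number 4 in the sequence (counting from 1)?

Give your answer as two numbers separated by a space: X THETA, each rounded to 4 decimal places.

Answer: 20.9182 0.9959

Derivation:
Initial: x=5.0000 theta=0.3000
After 1 (propagate distance d=10): x=8.0000 theta=0.3000
After 2 (thin lens f=-55): x=8.0000 theta=49/110 (≈0.4455)
After 3 (propagate distance d=29): x=2301/110 (≈20.9182) theta=49/110 (≈0.4455)
After 4 (thin lens f=-38): x=2301/110 (≈20.9182) theta=4163/4180 (≈0.9959)
Rounded to 4 decimal places: x = 20.9182, theta = 0.9959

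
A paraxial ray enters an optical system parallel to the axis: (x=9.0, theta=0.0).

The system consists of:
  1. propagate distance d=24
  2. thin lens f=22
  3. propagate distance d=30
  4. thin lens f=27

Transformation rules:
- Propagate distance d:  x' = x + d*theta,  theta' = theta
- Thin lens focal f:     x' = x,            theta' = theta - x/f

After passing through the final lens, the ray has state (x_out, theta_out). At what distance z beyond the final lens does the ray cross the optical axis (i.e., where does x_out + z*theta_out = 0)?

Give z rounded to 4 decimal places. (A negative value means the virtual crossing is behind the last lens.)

Initial: x=9.0000 theta=0.0000
After 1 (propagate distance d=24): x=9.0000 theta=0.0000
After 2 (thin lens f=22): x=9.0000 theta=-9/22 (≈-0.4091)
After 3 (propagate distance d=30): x=-36/11 (≈-3.2727) theta=-9/22 (≈-0.4091)
After 4 (thin lens f=27): x=-36/11 (≈-3.2727) theta=-19/66 (≈-0.2879)
z_focus = -x_out/theta_out = -(-36/11)/(-19/66) = -216/19 ≈ -11.3684
Rounded to 4 decimal places: z = -11.3684

Answer: -11.3684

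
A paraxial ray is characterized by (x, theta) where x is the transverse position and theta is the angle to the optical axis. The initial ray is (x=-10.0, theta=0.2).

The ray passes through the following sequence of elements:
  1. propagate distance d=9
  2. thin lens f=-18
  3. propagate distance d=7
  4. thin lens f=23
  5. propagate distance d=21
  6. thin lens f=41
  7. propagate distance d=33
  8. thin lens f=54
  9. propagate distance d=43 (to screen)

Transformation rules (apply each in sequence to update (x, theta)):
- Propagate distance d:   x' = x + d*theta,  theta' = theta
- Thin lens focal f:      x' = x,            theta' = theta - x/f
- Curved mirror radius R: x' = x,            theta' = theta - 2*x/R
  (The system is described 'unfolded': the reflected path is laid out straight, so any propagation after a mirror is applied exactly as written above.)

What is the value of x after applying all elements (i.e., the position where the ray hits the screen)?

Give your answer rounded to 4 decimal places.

Answer: 15.1791

Derivation:
Initial: x=-10.0000 theta=0.2000
After 1 (propagate distance d=9): x=-8.2000 theta=0.2000
After 2 (thin lens f=-18): x=-8.2000 theta=-23/90 (≈-0.2556)
After 3 (propagate distance d=7): x=-899/90 (≈-9.9889) theta=-23/90 (≈-0.2556)
After 4 (thin lens f=23): x=-899/90 (≈-9.9889) theta=37/207 (≈0.1787)
After 5 (propagate distance d=21): x=-12907/2070 (≈-6.2353) theta=37/207 (≈0.1787)
After 6 (thin lens f=41): x=-12907/2070 (≈-6.2353) theta=9359/28290 (≈0.3308)
After 7 (propagate distance d=33): x=198677/42435 (≈4.6819) theta=9359/28290 (≈0.3308)
After 8 (thin lens f=54): x=198677/42435 (≈4.6819) theta=279701/1145745 (≈0.2441)
After 9 (propagate distance d=43 (to screen)): x=17391422/1145745 (≈15.1791) theta=279701/1145745 (≈0.2441)
Rounded to 4 decimal places: x = 15.1791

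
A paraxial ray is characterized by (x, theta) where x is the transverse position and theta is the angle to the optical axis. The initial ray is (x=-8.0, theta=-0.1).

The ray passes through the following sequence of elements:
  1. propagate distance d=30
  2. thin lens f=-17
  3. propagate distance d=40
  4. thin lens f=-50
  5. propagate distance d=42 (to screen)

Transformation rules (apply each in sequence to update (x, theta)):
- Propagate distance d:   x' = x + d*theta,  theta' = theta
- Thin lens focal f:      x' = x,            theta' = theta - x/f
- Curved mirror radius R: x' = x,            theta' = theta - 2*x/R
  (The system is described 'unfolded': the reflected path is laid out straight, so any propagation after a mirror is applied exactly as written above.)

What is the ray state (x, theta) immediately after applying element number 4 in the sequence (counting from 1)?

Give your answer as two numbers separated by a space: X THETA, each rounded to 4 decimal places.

Answer: -40.8824 -1.5647

Derivation:
Initial: x=-8.0000 theta=-0.1000
After 1 (propagate distance d=30): x=-11.0000 theta=-0.1000
After 2 (thin lens f=-17): x=-11.0000 theta=-127/170 (≈-0.7471)
After 3 (propagate distance d=40): x=-695/17 (≈-40.8824) theta=-127/170 (≈-0.7471)
After 4 (thin lens f=-50): x=-695/17 (≈-40.8824) theta=-133/85 (≈-1.5647)
Rounded to 4 decimal places: x = -40.8824, theta = -1.5647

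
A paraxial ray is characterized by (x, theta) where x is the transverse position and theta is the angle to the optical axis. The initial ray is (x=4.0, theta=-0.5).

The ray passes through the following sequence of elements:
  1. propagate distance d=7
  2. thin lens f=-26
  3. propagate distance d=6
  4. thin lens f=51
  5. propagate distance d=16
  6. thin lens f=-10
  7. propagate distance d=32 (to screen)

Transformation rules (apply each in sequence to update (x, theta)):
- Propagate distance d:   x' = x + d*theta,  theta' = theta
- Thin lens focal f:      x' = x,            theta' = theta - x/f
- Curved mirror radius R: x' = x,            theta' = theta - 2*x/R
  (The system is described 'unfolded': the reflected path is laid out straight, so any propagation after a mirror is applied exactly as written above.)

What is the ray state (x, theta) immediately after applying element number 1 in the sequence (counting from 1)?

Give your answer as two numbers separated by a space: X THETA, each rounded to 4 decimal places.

Answer: 0.5000 -0.5000

Derivation:
Initial: x=4.0000 theta=-0.5000
After 1 (propagate distance d=7): x=0.5000 theta=-0.5000
Rounded to 4 decimal places: x = 0.5000, theta = -0.5000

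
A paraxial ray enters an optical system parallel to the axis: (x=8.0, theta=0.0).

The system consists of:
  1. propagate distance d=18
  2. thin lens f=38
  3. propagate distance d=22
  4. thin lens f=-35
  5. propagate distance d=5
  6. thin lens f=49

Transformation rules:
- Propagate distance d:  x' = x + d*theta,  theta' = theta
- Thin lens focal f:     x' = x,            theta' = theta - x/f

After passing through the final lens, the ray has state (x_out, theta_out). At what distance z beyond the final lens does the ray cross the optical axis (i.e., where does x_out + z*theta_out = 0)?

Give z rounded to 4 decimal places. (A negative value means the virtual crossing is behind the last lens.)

Initial: x=8.0000 theta=0.0000
After 1 (propagate distance d=18): x=8.0000 theta=0.0000
After 2 (thin lens f=38): x=8.0000 theta=-4/19 (≈-0.2105)
After 3 (propagate distance d=22): x=64/19 (≈3.3684) theta=-4/19 (≈-0.2105)
After 4 (thin lens f=-35): x=64/19 (≈3.3684) theta=-4/35 (≈-0.1143)
After 5 (propagate distance d=5): x=372/133 (≈2.7970) theta=-4/35 (≈-0.1143)
After 6 (thin lens f=49): x=372/133 (≈2.7970) theta=-5584/32585 (≈-0.1714)
z_focus = -x_out/theta_out = -(372/133)/(-5584/32585) = 22785/1396 ≈ 16.3216
Rounded to 4 decimal places: z = 16.3216

Answer: 16.3216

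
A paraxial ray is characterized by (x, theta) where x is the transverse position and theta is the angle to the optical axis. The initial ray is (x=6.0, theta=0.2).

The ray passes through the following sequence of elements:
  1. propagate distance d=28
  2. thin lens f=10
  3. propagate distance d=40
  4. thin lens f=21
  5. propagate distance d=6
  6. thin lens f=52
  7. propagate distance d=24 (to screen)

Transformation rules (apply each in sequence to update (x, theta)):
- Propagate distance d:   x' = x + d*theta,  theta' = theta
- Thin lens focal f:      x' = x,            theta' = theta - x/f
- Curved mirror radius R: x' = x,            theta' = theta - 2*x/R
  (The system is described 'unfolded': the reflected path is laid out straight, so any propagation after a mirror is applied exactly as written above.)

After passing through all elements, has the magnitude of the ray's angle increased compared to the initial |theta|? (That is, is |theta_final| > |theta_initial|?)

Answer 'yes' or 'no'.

Answer: yes

Derivation:
Initial: x=6.0000 theta=0.2000
After 1 (propagate distance d=28): x=11.6000 theta=0.2000
After 2 (thin lens f=10): x=11.6000 theta=-0.9600
After 3 (propagate distance d=40): x=-26.8000 theta=-0.9600
After 4 (thin lens f=21): x=-26.8000 theta=166/525 (≈0.3162)
After 5 (propagate distance d=6): x=-4358/175 (≈-24.9029) theta=166/525 (≈0.3162)
After 6 (thin lens f=52): x=-4358/175 (≈-24.9029) theta=10853/13650 (≈0.7951)
After 7 (propagate distance d=24 (to screen)): x=-13242/2275 (≈-5.8207) theta=10853/13650 (≈0.7951)
|theta_initial|=0.2000 |theta_final|=10853/13650 (≈0.7951) -> increased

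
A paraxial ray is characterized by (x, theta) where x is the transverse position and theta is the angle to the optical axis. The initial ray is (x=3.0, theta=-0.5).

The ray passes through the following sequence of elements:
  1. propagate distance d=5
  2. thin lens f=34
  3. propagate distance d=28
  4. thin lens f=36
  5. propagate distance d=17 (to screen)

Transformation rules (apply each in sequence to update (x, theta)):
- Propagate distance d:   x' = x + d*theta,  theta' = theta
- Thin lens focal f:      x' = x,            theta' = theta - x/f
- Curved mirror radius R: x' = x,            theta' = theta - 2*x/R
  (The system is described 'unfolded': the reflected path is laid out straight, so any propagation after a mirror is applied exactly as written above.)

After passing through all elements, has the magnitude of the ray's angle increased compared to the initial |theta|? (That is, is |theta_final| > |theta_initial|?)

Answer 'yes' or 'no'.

Answer: no

Derivation:
Initial: x=3.0000 theta=-0.5000
After 1 (propagate distance d=5): x=0.5000 theta=-0.5000
After 2 (thin lens f=34): x=0.5000 theta=-35/68 (≈-0.5147)
After 3 (propagate distance d=28): x=-473/34 (≈-13.9118) theta=-35/68 (≈-0.5147)
After 4 (thin lens f=36): x=-473/34 (≈-13.9118) theta=-157/1224 (≈-0.1283)
After 5 (propagate distance d=17 (to screen)): x=-19697/1224 (≈-16.0923) theta=-157/1224 (≈-0.1283)
|theta_initial|=0.5000 |theta_final|=157/1224 (≈0.1283) -> not increased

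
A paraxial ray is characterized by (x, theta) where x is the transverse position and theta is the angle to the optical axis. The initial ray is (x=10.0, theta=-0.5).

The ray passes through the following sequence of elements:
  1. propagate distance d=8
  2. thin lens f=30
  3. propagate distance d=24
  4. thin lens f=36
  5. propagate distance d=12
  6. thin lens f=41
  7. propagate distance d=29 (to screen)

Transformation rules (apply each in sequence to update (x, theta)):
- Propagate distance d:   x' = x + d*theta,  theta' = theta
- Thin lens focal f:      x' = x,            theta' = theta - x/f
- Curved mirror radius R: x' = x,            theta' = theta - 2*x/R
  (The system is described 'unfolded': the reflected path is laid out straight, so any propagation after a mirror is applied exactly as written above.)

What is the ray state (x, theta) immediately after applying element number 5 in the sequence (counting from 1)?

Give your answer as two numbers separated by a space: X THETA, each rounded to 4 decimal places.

Answer: -15.6000 -0.4000

Derivation:
Initial: x=10.0000 theta=-0.5000
After 1 (propagate distance d=8): x=6.0000 theta=-0.5000
After 2 (thin lens f=30): x=6.0000 theta=-0.7000
After 3 (propagate distance d=24): x=-10.8000 theta=-0.7000
After 4 (thin lens f=36): x=-10.8000 theta=-0.4000
After 5 (propagate distance d=12): x=-15.6000 theta=-0.4000
Rounded to 4 decimal places: x = -15.6000, theta = -0.4000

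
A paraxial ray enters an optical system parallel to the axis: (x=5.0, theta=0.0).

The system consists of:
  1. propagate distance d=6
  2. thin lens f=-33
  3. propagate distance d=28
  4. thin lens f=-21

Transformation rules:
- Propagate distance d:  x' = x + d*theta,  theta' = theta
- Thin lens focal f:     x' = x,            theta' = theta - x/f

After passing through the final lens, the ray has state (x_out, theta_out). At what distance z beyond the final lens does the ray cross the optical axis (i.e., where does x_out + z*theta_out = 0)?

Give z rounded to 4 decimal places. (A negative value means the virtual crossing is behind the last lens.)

Answer: -15.6220

Derivation:
Initial: x=5.0000 theta=0.0000
After 1 (propagate distance d=6): x=5.0000 theta=0.0000
After 2 (thin lens f=-33): x=5.0000 theta=5/33 (≈0.1515)
After 3 (propagate distance d=28): x=305/33 (≈9.2424) theta=5/33 (≈0.1515)
After 4 (thin lens f=-21): x=305/33 (≈9.2424) theta=410/693 (≈0.5916)
z_focus = -x_out/theta_out = -(305/33)/(410/693) = -1281/82 ≈ -15.6220
Rounded to 4 decimal places: z = -15.6220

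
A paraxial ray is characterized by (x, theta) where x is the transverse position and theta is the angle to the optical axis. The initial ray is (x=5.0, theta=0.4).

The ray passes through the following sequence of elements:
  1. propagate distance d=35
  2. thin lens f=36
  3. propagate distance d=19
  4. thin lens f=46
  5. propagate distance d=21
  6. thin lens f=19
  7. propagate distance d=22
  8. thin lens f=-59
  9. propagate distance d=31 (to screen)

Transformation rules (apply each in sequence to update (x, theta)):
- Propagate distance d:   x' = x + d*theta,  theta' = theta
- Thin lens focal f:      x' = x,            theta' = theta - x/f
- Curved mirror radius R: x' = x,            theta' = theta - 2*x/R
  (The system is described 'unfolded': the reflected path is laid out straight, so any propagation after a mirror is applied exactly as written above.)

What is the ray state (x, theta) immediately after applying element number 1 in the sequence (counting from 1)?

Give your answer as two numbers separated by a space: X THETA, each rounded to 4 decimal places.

Initial: x=5.0000 theta=0.4000
After 1 (propagate distance d=35): x=19.0000 theta=0.4000
Rounded to 4 decimal places: x = 19.0000, theta = 0.4000

Answer: 19.0000 0.4000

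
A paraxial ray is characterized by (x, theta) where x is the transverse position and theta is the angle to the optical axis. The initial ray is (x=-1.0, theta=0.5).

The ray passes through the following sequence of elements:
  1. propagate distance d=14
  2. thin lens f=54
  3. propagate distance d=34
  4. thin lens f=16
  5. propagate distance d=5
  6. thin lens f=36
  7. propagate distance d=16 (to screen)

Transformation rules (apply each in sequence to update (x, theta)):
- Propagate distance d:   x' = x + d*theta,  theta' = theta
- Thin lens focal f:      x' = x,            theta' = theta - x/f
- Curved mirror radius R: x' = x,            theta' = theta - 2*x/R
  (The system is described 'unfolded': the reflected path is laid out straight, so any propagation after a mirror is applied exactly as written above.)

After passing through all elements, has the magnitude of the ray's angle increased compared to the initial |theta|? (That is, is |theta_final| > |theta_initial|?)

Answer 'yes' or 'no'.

Initial: x=-1.0000 theta=0.5000
After 1 (propagate distance d=14): x=6.0000 theta=0.5000
After 2 (thin lens f=54): x=6.0000 theta=7/18 (≈0.3889)
After 3 (propagate distance d=34): x=173/9 (≈19.2222) theta=7/18 (≈0.3889)
After 4 (thin lens f=16): x=173/9 (≈19.2222) theta=-0.8125
After 5 (propagate distance d=5): x=2183/144 (≈15.1597) theta=-0.8125
After 6 (thin lens f=36): x=2183/144 (≈15.1597) theta=-6395/5184 (≈-1.2336)
After 7 (propagate distance d=16 (to screen)): x=-5933/1296 (≈-4.5779) theta=-6395/5184 (≈-1.2336)
|theta_initial|=0.5000 |theta_final|=6395/5184 (≈1.2336) -> increased

Answer: yes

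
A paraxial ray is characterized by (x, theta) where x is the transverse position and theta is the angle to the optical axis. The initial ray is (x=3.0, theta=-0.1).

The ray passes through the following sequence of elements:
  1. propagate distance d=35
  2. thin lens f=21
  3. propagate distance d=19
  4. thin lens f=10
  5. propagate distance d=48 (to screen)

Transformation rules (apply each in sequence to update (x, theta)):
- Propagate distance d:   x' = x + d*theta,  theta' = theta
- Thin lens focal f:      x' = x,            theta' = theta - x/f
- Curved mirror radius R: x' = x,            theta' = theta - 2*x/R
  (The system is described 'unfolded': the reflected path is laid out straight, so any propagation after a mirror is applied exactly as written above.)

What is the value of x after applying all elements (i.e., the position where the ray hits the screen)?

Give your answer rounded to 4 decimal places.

Answer: 3.7438

Derivation:
Initial: x=3.0000 theta=-0.1000
After 1 (propagate distance d=35): x=-0.5000 theta=-0.1000
After 2 (thin lens f=21): x=-0.5000 theta=-8/105 (≈-0.0762)
After 3 (propagate distance d=19): x=-409/210 (≈-1.9476) theta=-8/105 (≈-0.0762)
After 4 (thin lens f=10): x=-409/210 (≈-1.9476) theta=83/700 (≈0.1186)
After 5 (propagate distance d=48 (to screen)): x=3931/1050 (≈3.7438) theta=83/700 (≈0.1186)
Rounded to 4 decimal places: x = 3.7438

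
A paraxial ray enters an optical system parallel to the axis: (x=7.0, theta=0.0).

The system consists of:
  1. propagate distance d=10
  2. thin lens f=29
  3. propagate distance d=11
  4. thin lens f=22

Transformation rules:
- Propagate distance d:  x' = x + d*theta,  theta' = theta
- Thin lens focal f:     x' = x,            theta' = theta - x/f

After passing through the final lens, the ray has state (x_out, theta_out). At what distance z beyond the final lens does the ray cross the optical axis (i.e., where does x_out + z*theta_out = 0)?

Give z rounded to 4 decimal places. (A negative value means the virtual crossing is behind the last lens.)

Initial: x=7.0000 theta=0.0000
After 1 (propagate distance d=10): x=7.0000 theta=0.0000
After 2 (thin lens f=29): x=7.0000 theta=-7/29 (≈-0.2414)
After 3 (propagate distance d=11): x=126/29 (≈4.3448) theta=-7/29 (≈-0.2414)
After 4 (thin lens f=22): x=126/29 (≈4.3448) theta=-140/319 (≈-0.4389)
z_focus = -x_out/theta_out = -(126/29)/(-140/319) = 9.9000
Rounded to 4 decimal places: z = 9.9000

Answer: 9.9000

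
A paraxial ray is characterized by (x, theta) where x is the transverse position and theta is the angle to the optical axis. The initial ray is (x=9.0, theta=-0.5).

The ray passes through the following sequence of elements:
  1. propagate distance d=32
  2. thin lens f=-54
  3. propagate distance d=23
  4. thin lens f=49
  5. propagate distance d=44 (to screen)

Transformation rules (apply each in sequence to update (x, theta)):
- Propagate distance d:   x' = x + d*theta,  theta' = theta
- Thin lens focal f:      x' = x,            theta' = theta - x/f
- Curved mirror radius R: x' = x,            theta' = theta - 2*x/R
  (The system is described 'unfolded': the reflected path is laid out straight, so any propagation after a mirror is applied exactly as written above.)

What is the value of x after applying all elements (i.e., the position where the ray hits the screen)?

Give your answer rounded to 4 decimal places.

Initial: x=9.0000 theta=-0.5000
After 1 (propagate distance d=32): x=-7.0000 theta=-0.5000
After 2 (thin lens f=-54): x=-7.0000 theta=-17/27 (≈-0.6296)
After 3 (propagate distance d=23): x=-580/27 (≈-21.4815) theta=-17/27 (≈-0.6296)
After 4 (thin lens f=49): x=-580/27 (≈-21.4815) theta=-253/1323 (≈-0.1912)
After 5 (propagate distance d=44 (to screen)): x=-13184/441 (≈-29.8957) theta=-253/1323 (≈-0.1912)
Rounded to 4 decimal places: x = -29.8957

Answer: -29.8957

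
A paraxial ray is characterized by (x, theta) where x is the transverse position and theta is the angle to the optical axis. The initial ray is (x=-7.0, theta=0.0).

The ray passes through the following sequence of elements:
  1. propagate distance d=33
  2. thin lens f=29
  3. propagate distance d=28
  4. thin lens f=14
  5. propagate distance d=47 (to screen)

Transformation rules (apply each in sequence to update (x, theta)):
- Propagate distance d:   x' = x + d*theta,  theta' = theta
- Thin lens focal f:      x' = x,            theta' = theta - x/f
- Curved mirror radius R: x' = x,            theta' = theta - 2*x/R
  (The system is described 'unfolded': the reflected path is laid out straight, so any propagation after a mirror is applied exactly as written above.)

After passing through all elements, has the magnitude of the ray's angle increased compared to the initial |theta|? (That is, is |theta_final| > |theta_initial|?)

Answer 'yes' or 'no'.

Initial: x=-7.0000 theta=0.0000
After 1 (propagate distance d=33): x=-7.0000 theta=0.0000
After 2 (thin lens f=29): x=-7.0000 theta=7/29 (≈0.2414)
After 3 (propagate distance d=28): x=-7/29 (≈-0.2414) theta=7/29 (≈0.2414)
After 4 (thin lens f=14): x=-7/29 (≈-0.2414) theta=15/58 (≈0.2586)
After 5 (propagate distance d=47 (to screen)): x=691/58 (≈11.9138) theta=15/58 (≈0.2586)
|theta_initial|=0.0000 |theta_final|=15/58 (≈0.2586) -> increased

Answer: yes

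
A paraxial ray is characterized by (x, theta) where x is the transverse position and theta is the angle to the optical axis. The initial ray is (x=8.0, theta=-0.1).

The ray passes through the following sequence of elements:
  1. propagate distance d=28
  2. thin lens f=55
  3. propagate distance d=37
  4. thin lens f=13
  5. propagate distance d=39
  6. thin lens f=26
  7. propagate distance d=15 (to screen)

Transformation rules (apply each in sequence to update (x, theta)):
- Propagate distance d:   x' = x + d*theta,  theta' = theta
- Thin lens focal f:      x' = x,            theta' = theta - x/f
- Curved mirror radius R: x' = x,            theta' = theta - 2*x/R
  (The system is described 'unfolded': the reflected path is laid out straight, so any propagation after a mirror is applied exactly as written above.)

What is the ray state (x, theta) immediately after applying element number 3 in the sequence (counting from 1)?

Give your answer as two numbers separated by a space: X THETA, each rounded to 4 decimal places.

Answer: -1.9982 -0.1945

Derivation:
Initial: x=8.0000 theta=-0.1000
After 1 (propagate distance d=28): x=5.2000 theta=-0.1000
After 2 (thin lens f=55): x=5.2000 theta=-107/550 (≈-0.1945)
After 3 (propagate distance d=37): x=-1099/550 (≈-1.9982) theta=-107/550 (≈-0.1945)
Rounded to 4 decimal places: x = -1.9982, theta = -0.1945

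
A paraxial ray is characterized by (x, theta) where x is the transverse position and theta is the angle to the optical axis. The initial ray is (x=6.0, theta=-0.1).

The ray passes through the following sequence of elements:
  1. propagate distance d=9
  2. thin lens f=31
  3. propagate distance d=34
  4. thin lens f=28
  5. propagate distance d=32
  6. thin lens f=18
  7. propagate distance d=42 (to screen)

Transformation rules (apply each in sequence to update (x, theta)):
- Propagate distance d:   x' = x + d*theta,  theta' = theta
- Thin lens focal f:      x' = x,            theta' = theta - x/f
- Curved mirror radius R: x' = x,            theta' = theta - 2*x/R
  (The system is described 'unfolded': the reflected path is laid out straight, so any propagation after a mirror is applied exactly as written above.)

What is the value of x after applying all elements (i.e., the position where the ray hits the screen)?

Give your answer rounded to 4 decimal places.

Answer: 5.2750

Derivation:
Initial: x=6.0000 theta=-0.1000
After 1 (propagate distance d=9): x=5.1000 theta=-0.1000
After 2 (thin lens f=31): x=5.1000 theta=-41/155 (≈-0.2645)
After 3 (propagate distance d=34): x=-1207/310 (≈-3.8935) theta=-41/155 (≈-0.2645)
After 4 (thin lens f=28): x=-1207/310 (≈-3.8935) theta=-1089/8680 (≈-0.1255)
After 5 (propagate distance d=32): x=-17161/2170 (≈-7.9083) theta=-1089/8680 (≈-0.1255)
After 6 (thin lens f=18): x=-17161/2170 (≈-7.9083) theta=113/360 (≈0.3139)
After 7 (propagate distance d=42 (to screen)): x=68681/13020 (≈5.2750) theta=113/360 (≈0.3139)
Rounded to 4 decimal places: x = 5.2750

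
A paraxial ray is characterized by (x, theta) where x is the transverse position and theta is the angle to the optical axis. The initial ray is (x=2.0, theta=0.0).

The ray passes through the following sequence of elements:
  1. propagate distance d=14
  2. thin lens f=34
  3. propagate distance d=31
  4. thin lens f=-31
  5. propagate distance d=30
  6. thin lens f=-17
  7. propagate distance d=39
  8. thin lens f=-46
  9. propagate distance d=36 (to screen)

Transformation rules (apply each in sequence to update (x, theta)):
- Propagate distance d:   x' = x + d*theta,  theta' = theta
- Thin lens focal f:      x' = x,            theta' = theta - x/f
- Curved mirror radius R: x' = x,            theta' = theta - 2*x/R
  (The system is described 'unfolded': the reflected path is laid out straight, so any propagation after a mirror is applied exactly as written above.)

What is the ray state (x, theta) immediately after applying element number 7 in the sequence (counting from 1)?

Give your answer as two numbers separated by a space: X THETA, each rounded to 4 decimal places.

Initial: x=2.0000 theta=0.0000
After 1 (propagate distance d=14): x=2.0000 theta=0.0000
After 2 (thin lens f=34): x=2.0000 theta=-1/17 (≈-0.0588)
After 3 (propagate distance d=31): x=3/17 (≈0.1765) theta=-1/17 (≈-0.0588)
After 4 (thin lens f=-31): x=3/17 (≈0.1765) theta=-28/527 (≈-0.0531)
After 5 (propagate distance d=30): x=-747/527 (≈-1.4175) theta=-28/527 (≈-0.0531)
After 6 (thin lens f=-17): x=-747/527 (≈-1.4175) theta=-1223/8959 (≈-0.1365)
After 7 (propagate distance d=39): x=-60396/8959 (≈-6.7414) theta=-1223/8959 (≈-0.1365)
Rounded to 4 decimal places: x = -6.7414, theta = -0.1365

Answer: -6.7414 -0.1365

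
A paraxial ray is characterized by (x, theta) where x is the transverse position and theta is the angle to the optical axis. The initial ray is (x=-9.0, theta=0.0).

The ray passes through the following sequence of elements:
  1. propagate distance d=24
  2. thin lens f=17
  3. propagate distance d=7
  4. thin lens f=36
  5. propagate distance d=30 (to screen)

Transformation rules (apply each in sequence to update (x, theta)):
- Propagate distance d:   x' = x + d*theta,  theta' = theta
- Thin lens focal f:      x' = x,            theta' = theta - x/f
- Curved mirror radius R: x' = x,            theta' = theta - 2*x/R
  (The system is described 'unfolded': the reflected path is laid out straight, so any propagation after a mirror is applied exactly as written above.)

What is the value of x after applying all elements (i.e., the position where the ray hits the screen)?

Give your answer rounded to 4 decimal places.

Answer: 15.0000

Derivation:
Initial: x=-9.0000 theta=0.0000
After 1 (propagate distance d=24): x=-9.0000 theta=0.0000
After 2 (thin lens f=17): x=-9.0000 theta=9/17 (≈0.5294)
After 3 (propagate distance d=7): x=-90/17 (≈-5.2941) theta=9/17 (≈0.5294)
After 4 (thin lens f=36): x=-90/17 (≈-5.2941) theta=23/34 (≈0.6765)
After 5 (propagate distance d=30 (to screen)): x=15.0000 theta=23/34 (≈0.6765)
Rounded to 4 decimal places: x = 15.0000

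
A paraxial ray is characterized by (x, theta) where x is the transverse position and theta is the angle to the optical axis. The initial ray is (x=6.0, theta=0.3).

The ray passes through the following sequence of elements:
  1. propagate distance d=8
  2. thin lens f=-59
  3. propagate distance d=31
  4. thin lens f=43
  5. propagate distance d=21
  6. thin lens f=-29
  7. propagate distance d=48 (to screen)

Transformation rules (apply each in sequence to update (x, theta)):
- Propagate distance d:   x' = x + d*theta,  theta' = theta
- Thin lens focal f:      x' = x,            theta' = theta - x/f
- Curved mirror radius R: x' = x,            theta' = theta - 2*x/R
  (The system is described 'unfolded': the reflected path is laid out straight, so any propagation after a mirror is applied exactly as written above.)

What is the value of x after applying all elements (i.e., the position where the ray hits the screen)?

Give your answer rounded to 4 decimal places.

Initial: x=6.0000 theta=0.3000
After 1 (propagate distance d=8): x=8.4000 theta=0.3000
After 2 (thin lens f=-59): x=8.4000 theta=261/590 (≈0.4424)
After 3 (propagate distance d=31): x=13047/590 (≈22.1136) theta=261/590 (≈0.4424)
After 4 (thin lens f=43): x=13047/590 (≈22.1136) theta=-912/12685 (≈-0.0719)
After 5 (propagate distance d=21): x=522717/25370 (≈20.6037) theta=-912/12685 (≈-0.0719)
After 6 (thin lens f=-29): x=522717/25370 (≈20.6037) theta=469821/735730 (≈0.6386)
After 7 (propagate distance d=48 (to screen)): x=37710201/735730 (≈51.2555) theta=469821/735730 (≈0.6386)
Rounded to 4 decimal places: x = 51.2555

Answer: 51.2555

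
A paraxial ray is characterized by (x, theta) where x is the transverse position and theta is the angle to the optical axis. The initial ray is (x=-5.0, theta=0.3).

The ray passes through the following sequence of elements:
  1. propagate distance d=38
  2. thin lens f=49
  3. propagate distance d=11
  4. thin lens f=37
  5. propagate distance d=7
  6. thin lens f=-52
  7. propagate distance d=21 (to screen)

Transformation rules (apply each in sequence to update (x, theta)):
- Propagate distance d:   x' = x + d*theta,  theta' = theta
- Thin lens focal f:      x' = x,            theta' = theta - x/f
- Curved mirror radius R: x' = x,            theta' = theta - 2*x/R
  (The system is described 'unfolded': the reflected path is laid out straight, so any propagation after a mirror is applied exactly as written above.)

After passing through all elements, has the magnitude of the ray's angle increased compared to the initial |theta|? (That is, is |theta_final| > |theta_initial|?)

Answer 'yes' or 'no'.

Answer: no

Derivation:
Initial: x=-5.0000 theta=0.3000
After 1 (propagate distance d=38): x=6.4000 theta=0.3000
After 2 (thin lens f=49): x=6.4000 theta=83/490 (≈0.1694)
After 3 (propagate distance d=11): x=4049/490 (≈8.2633) theta=83/490 (≈0.1694)
After 4 (thin lens f=37): x=4049/490 (≈8.2633) theta=-489/9065 (≈-0.0539)
After 5 (propagate distance d=7): x=142967/18130 (≈7.8857) theta=-489/9065 (≈-0.0539)
After 6 (thin lens f=-52): x=142967/18130 (≈7.8857) theta=92111/942760 (≈0.0977)
After 7 (propagate distance d=21 (to screen)): x=1873723/188552 (≈9.9374) theta=92111/942760 (≈0.0977)
|theta_initial|=0.3000 |theta_final|=92111/942760 (≈0.0977) -> not increased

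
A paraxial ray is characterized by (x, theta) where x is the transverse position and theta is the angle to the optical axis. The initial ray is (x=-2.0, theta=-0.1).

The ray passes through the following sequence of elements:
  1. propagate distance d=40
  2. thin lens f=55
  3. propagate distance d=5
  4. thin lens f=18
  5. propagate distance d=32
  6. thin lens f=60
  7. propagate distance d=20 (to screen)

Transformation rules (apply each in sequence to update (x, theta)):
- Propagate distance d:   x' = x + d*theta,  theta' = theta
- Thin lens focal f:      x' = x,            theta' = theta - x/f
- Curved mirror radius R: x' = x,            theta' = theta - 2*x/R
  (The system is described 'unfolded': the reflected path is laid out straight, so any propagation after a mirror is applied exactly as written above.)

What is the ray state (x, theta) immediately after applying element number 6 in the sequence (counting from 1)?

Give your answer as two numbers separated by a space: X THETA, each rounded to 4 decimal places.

Initial: x=-2.0000 theta=-0.1000
After 1 (propagate distance d=40): x=-6.0000 theta=-0.1000
After 2 (thin lens f=55): x=-6.0000 theta=1/110 (≈0.0091)
After 3 (propagate distance d=5): x=-131/22 (≈-5.9545) theta=1/110 (≈0.0091)
After 4 (thin lens f=18): x=-131/22 (≈-5.9545) theta=673/1980 (≈0.3399)
After 5 (propagate distance d=32): x=443/90 (≈4.9222) theta=673/1980 (≈0.3399)
After 6 (thin lens f=60): x=443/90 (≈4.9222) theta=15317/59400 (≈0.2579)
Rounded to 4 decimal places: x = 4.9222, theta = 0.2579

Answer: 4.9222 0.2579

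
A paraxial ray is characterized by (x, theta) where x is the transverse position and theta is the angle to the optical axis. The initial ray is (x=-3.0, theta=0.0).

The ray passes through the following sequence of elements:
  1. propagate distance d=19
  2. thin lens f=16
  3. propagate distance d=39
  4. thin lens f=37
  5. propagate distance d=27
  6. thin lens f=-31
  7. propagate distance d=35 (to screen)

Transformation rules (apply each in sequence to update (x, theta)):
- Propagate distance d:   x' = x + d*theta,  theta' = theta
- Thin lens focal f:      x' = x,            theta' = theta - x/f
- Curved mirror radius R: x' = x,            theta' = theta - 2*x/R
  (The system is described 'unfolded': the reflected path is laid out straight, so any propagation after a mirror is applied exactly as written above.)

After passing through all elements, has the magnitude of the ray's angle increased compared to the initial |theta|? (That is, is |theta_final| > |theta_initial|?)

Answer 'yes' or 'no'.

Initial: x=-3.0000 theta=0.0000
After 1 (propagate distance d=19): x=-3.0000 theta=0.0000
After 2 (thin lens f=16): x=-3.0000 theta=0.1875
After 3 (propagate distance d=39): x=4.3125 theta=0.1875
After 4 (thin lens f=37): x=4.3125 theta=21/296 (≈0.0709)
After 5 (propagate distance d=27): x=3687/592 (≈6.2280) theta=21/296 (≈0.0709)
After 6 (thin lens f=-31): x=3687/592 (≈6.2280) theta=4989/18352 (≈0.2719)
After 7 (propagate distance d=35 (to screen)): x=18057/1147 (≈15.7428) theta=4989/18352 (≈0.2719)
|theta_initial|=0.0000 |theta_final|=4989/18352 (≈0.2719) -> increased

Answer: yes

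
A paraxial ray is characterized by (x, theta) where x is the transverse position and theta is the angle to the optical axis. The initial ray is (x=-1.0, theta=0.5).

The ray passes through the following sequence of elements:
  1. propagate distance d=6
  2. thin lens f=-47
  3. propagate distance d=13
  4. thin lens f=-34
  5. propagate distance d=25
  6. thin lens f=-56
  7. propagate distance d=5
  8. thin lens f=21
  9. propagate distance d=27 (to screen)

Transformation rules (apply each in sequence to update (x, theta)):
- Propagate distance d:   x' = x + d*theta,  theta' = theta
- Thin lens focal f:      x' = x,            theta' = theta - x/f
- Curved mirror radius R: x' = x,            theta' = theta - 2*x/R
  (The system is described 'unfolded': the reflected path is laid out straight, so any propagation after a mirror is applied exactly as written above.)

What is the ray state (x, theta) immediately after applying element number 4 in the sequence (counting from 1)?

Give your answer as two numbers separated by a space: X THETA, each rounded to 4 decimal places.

Answer: 9.0532 0.8088

Derivation:
Initial: x=-1.0000 theta=0.5000
After 1 (propagate distance d=6): x=2.0000 theta=0.5000
After 2 (thin lens f=-47): x=2.0000 theta=51/94 (≈0.5426)
After 3 (propagate distance d=13): x=851/94 (≈9.0532) theta=51/94 (≈0.5426)
After 4 (thin lens f=-34): x=851/94 (≈9.0532) theta=55/68 (≈0.8088)
Rounded to 4 decimal places: x = 9.0532, theta = 0.8088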